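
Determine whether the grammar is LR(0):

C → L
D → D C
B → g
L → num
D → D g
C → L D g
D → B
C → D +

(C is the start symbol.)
A grammar is LR(0) if no state in the canonical LR(0) collection has:
  - both a shift item (dot before a terminal) and a complete item (shift-reduce conflict), or
  - two or more complete items (reduce-reduce conflict; the accept item [C' → C .] counts as a complete item here).

Augment with C' → C and build the canonical LR(0) collection (I0 = CLOSURE({[C' → . C]}), then GOTO on every symbol after a dot until no new states appear). It has 12 states:
  I0: { [B → . g], [C → . D +], [C → . L D g], [C → . L], [C' → . C], [D → . B], [D → . D C], [D → . D g], [L → . num] }  — shift
  I1: { [D → B .] }  — reduce
  I2: { [C' → C .] }  — accept
  I3: { [B → . g], [C → . D +], [C → . L D g], [C → . L], [C → D . +], [D → . B], [D → . D C], [D → . D g], [D → D . C], [D → D . g], [L → . num] }  — shift
  I4: { [B → . g], [C → L . D g], [C → L .], [D → . B], [D → . D C], [D → . D g] }  — shift, reduce
  I5: { [B → g .] }  — reduce
  I6: { [L → num .] }  — reduce
  I7: { [B → . g], [C → . D +], [C → . L D g], [C → . L], [C → L D . g], [D → . B], [D → . D C], [D → . D g], [D → D . C], [D → D . g], [L → . num] }  — shift
  I8: { [D → D C .] }  — reduce
  I9: { [B → g .], [C → L D g .], [D → D g .] }  — 3 reduces
  I10: { [C → D + .] }  — reduce
  I11: { [B → g .], [D → D g .] }  — 2 reduces

Conflict in state I4:
  Shift-reduce conflict between [C → L .] and [B → . g]
So the grammar is NOT LR(0).

Answer: No. Shift-reduce conflict between [C → L .] and [B → . g]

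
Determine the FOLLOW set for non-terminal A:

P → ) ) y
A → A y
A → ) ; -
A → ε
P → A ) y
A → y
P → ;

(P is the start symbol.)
To compute FOLLOW(A), find every occurrence of A on a right-hand side N → α A β: add FIRST(β) \ {ε}, and if β is empty or nullable also add FOLLOW(N). Iterate to a fixed point.

In A → A y: A is followed by y, add FIRST(y) \ {ε} = { 'y' }
In P → A ) y: A is followed by ')' y, add FIRST(')' y) \ {ε} = { ')' }

Taking the union: FOLLOW(A) = { ')', 'y' }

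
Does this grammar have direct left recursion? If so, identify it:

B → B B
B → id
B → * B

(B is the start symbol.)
Direct left recursion occurs when N → N α for some non-terminal N (the right-hand side begins with the left-hand side itself).

B → B B: LEFT RECURSIVE (starts with B)
B → id: starts with id
B → * B: starts with '*'

The grammar has direct left recursion on: B.

Answer: Yes, B is left-recursive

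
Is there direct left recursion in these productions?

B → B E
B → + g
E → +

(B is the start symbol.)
Yes, B is left-recursive

Direct left recursion occurs when N → N α for some non-terminal N (the right-hand side begins with the left-hand side itself).

B → B E: LEFT RECURSIVE (starts with B)
B → + g: starts with '+'
E → +: starts with '+'

The grammar has direct left recursion on: B.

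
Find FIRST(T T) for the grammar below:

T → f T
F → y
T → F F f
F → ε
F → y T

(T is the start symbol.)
{ 'f', 'y' }

FIRST sets of the non-terminals involved (from the grammar, by fixed-point iteration):
  FIRST(T) = { 'f', 'y' }

To compute FIRST(T T), process the symbols left to right:
Symbol T is a non-terminal. Add FIRST(T) \ {ε} = { 'f', 'y' }
T is not nullable (ε ∉ FIRST(T)), so stop here.
FIRST(T T) = { 'f', 'y' }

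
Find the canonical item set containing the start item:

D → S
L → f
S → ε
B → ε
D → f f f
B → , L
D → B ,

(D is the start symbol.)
{ [B → . , L], [B → .], [D → . B ,], [D → . S], [D → . f f f], [D' → . D], [S → .] }

First, augment the grammar with D' → D
I₀ = CLOSURE({ [D' → . D] }):
  [D' → . D] has the dot before D: add [D → . S], [D → . f f f], [D → . B ,]
  [D → . S] has the dot before S: add [S → .]
  [D → . B ,] has the dot before B: add [B → .], [B → . , L]
No further items can be added.

I₀ = { [B → . , L], [B → .], [D → . B ,], [D → . S], [D → . f f f], [D' → . D], [S → .] }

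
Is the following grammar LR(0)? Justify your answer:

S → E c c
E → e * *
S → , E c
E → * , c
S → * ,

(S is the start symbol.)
A grammar is LR(0) if no state in the canonical LR(0) collection has:
  - both a shift item (dot before a terminal) and a complete item (shift-reduce conflict), or
  - two or more complete items (reduce-reduce conflict; the accept item [S' → S .] counts as a complete item here).

Augment with S' → S and build the canonical LR(0) collection (I0 = CLOSURE({[S' → . S]}), then GOTO on every symbol after a dot until no new states appear). It has 16 states:
  I0: { [E → . * , c], [E → . e * *], [S → . * ,], [S → . , E c], [S → . E c c], [S' → . S] }  — shift
  I1: { [E → * . , c], [S → * . ,] }  — shift
  I2: { [E → . * , c], [E → . e * *], [S → , . E c] }  — shift
  I3: { [S → E . c c] }  — shift
  I4: { [S' → S .] }  — accept
  I5: { [E → e . * *] }  — shift
  I6: { [E → e * . *] }  — shift
  I7: { [E → e * * .] }  — reduce
  I8: { [S → E c . c] }  — shift
  I9: { [S → E c c .] }  — reduce
  I10: { [E → * . , c] }  — shift
  I11: { [S → , E . c] }  — shift
  I12: { [S → , E c .] }  — reduce
  I13: { [E → * , . c] }  — shift
  I14: { [E → * , c .] }  — reduce
  I15: { [E → * , . c], [S → * , .] }  — shift, reduce

Conflict in state I15:
  Shift-reduce conflict between [S → * , .] and [E → * , . c]
So the grammar is NOT LR(0).

Answer: No. Shift-reduce conflict between [S → * , .] and [E → * , . c]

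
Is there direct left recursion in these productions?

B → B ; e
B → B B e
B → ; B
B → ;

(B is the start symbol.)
Yes, B is left-recursive

Direct left recursion occurs when N → N α for some non-terminal N (the right-hand side begins with the left-hand side itself).

B → B ; e: LEFT RECURSIVE (starts with B)
B → B B e: LEFT RECURSIVE (starts with B)
B → ; B: starts with ';'
B → ;: starts with ';'

The grammar has direct left recursion on: B.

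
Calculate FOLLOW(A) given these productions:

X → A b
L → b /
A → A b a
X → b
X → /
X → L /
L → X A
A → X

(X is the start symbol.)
{ '/', 'b' }

In X → A b: A is followed by b, add FIRST(b) \ {ε} = { 'b' }
In A → A b a: A is followed by b a, add FIRST(b a) \ {ε} = { 'b' }
In L → X A: A is at the end, add FOLLOW(L)

The FOLLOW sets referred to above (computed the same way, to a fixed point):
  FOLLOW(L) = { '/' }

Taking the union: FOLLOW(A) = { '/', 'b' }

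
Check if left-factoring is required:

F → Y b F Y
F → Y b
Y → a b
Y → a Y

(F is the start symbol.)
Yes, F has productions with common prefix 'Y b'; Y has productions with common prefix 'a'

Left-factoring is needed when two productions for the same non-terminal
share a common prefix on the right-hand side.

Productions for F:
  F → Y b F Y
  F → Y b
Productions for Y:
  Y → a b
  Y → a Y

Found common prefix 'Y b' in productions for F
Found common prefix 'a' in productions for Y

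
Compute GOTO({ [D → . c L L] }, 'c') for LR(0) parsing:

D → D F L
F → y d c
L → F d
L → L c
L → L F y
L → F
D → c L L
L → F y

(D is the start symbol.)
GOTO(I, 'c') = CLOSURE({ [A → αX.β] : [A → α.Xβ] ∈ I, X = 'c' })

Items with dot before 'c', with the dot advanced:
  [D → . c L L] → [D → c . L L]
Closure of the advanced items:
  [D → c . L L] has the dot before L: add [L → . F d], [L → . L c], [L → . L F y], [L → . F], [L → . F y]
  [L → . F d] has the dot before F: add [F → . y d c]

GOTO = { [D → c . L L], [F → . y d c], [L → . F d], [L → . F y], [L → . F], [L → . L F y], [L → . L c] }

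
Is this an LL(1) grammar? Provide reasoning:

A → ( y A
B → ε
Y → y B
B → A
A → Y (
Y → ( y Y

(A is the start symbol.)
Relevant sets:
  FIRST(Y) = { '(', 'y' }
  FIRST(A) = { '(', 'y' }
  FOLLOW(B) = { '(' }

For A:
  PREDICT(A → '(' y A) = { '(' }
  PREDICT(A → Y '(') = { '(', 'y' }
For B:
  PREDICT(B → ε) = { '(' }
  PREDICT(B → A) = { '(', 'y' }
For Y:
  PREDICT(Y → y B) = { 'y' }
  PREDICT(Y → '(' y Y) = { '(' }

Conflict found: Predict set conflict for A: { '(' }
The grammar is NOT LL(1).

Answer: No. Predict set conflict for A: { '(' }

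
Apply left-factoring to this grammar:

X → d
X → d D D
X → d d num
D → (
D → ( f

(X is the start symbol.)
Left-factoring transforms A → αβ₁ | αβ₂ into A → αA' and A' → β₁ | β₂
(α is the longest common prefix among the alternatives). Repeat until
no nonterminal has two alternatives with a common prefix.

Round 1: X has alternatives sharing prefix 'd'. Introduce X': X → d X'
  Add: X' → ε
  Add: X' → D D
  Add: X' → d num

Round 2: D has alternatives sharing prefix '('. Introduce D': D → ( D'
  Add: D' → ε
  Add: D' → f

No remaining common prefixes — done.

Resulting grammar:
X → d X'
X' → ε
X' → D D
X' → d num
D → ( D'
D' → ε
D' → f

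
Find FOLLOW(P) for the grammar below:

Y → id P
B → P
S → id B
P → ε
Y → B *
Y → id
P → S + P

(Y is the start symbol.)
To compute FOLLOW(P), find every occurrence of P on a right-hand side N → α P β: add FIRST(β) \ {ε}, and if β is empty or nullable also add FOLLOW(N). Iterate to a fixed point.

In Y → id P: P is at the end, add FOLLOW(Y)
In B → P: P is at the end, add FOLLOW(B)
In P → S + P: P is at the end; this adds FOLLOW(P) to itself — nothing new

The FOLLOW sets referred to above (computed the same way, to a fixed point):
  FOLLOW(Y) = { $ }
  FOLLOW(B) = { '*', '+' }

Taking the union: FOLLOW(P) = { $, '*', '+' }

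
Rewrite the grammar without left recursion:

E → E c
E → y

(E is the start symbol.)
E → y E'
E' → c E'
E' → ε

E is directly left-recursive. The standard transformation for
  A → A α₁ | ... | A α_m | β₁ | ... | β_n
is
  A  → β₁ A' | ... | β_n A'
  A' → α₁ A' | ... | α_m A' | ε

E → y becomes E → y E'
E → E c becomes E' → c E'
Add E' → ε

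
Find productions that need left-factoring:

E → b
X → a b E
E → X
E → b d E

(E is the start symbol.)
Yes, E has productions with common prefix 'b'

Left-factoring is needed when two productions for the same non-terminal
share a common prefix on the right-hand side.

Productions for E:
  E → b
  E → X
  E → b d E

Found common prefix 'b' in productions for E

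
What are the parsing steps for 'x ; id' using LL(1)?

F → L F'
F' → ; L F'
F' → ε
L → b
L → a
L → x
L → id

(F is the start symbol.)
LL(1) parsing maintains a stack (initially the start symbol over $) and the input. At each step: if the stack top is a terminal, match it against the current input token; if it is a non-terminal N, replace it with the RHS of M[N, lookahead] (the unique production whose predict set contains the lookahead).

Stack is shown with the top on the left.

Stack     Input     Action
--------------------------
F $       x ; id $  output F → L F'
L F' $    x ; id $  output L → x
x F' $    x ; id $  match 'x'
F' $      ; id $    output F' → ; L F'
; L F' $  ; id $    match ';'
L F' $    id $      output L → id
id F' $   id $      match 'id'
F' $      $         output F' → ε
$         $         accept

The string is accepted.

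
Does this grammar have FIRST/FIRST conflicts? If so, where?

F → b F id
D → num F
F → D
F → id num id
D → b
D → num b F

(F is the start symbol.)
Yes. F → b F id / F → D on { 'b' }; D → num F / D → num b F on { 'num' }

A FIRST/FIRST conflict occurs when two productions N → α and N → β for the same non-terminal have FIRST(α) ∩ FIRST(β) ≠ ∅ (with ε ∈ FIRST of a nullable right-hand side, so two nullable alternatives also conflict).

FIRST sets of the non-terminals at (or reachable through a nullable prefix from) the front of some alternative:
  FIRST(D) = { 'b', 'num' }

Productions for F:
  F → b F id: FIRST = { 'b' }
  F → D: FIRST = { 'b', 'num' }
  F → id num id: FIRST = { 'id' }
Productions for D:
  D → num F: FIRST = { 'num' }
  D → b: FIRST = { 'b' }
  D → num b F: FIRST = { 'num' }

Conflict for F: F → b F id and F → D
  Overlap: { 'b' }
Conflict for D: D → num F and D → num b F
  Overlap: { 'num' }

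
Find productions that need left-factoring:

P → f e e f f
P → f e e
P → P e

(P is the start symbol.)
Left-factoring is needed when two productions for the same non-terminal
share a common prefix on the right-hand side.

Productions for P:
  P → f e e f f
  P → f e e
  P → P e

Found common prefix 'f e e' in productions for P

Answer: Yes, P has productions with common prefix 'f e e'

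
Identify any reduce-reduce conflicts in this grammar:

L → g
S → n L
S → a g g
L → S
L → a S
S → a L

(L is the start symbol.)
A reduce-reduce conflict occurs when an LR(0) state has two complete items [A → α .] and [B → β .] — both call for a reduction, and with no lookahead the parser cannot choose between them.

Augment with L' → L and build the canonical LR(0) collection (I0 = CLOSURE({[L' → . L]}), then GOTO on every symbol after a dot until no new states appear). It has 11 states:
  I0: { [L → . S], [L → . a S], [L → . g], [L' → . L], [S → . a L], [S → . a g g], [S → . n L] }  — shift
  I1: { [L' → L .] }  — accept
  I2: { [L → S .] }  — reduce
  I3: { [L → . S], [L → . a S], [L → . g], [L → a . S], [S → . a L], [S → . a g g], [S → . n L], [S → a . L], [S → a . g g] }  — shift
  I4: { [L → g .] }  — reduce
  I5: { [L → . S], [L → . a S], [L → . g], [S → . a L], [S → . a g g], [S → . n L], [S → n . L] }  — shift
  I6: { [S → n L .] }  — reduce
  I7: { [S → a L .] }  — reduce
  I8: { [L → S .], [L → a S .] }  — 2 reduces
  I9: { [L → g .], [S → a g . g] }  — shift, reduce
  I10: { [S → a g g .] }  — reduce

I8 contains complete items [L → S .], [L → a S .] — reduce-reduce conflict.

Answer: Yes — I8: [L → S .] vs [L → a S .]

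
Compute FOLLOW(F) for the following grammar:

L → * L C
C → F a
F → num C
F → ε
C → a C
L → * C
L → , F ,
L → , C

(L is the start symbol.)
In C → F a: F is followed by a, add FIRST(a) \ {ε} = { 'a' }
In L → , F ,: F is followed by ',', add FIRST(',') \ {ε} = { ',' }

Taking the union: FOLLOW(F) = { ',', 'a' }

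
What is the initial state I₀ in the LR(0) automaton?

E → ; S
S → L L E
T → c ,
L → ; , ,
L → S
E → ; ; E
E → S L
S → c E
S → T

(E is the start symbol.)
{ [E → . ; ; E], [E → . ; S], [E → . S L], [E' → . E], [L → . ; , ,], [L → . S], [S → . L L E], [S → . T], [S → . c E], [T → . c ,] }

First, augment the grammar with E' → E
I₀ = CLOSURE({ [E' → . E] }):
  [E' → . E] has the dot before E: add [E → . ; S], [E → . ; ; E], [E → . S L]
  [E → . S L] has the dot before S: add [S → . L L E], [S → . c E], [S → . T]
  [S → . L L E] has the dot before L: add [L → . ; , ,], [L → . S]
  [S → . T] has the dot before T: add [T → . c ,]
No further items can be added.

I₀ = { [E → . ; ; E], [E → . ; S], [E → . S L], [E' → . E], [L → . ; , ,], [L → . S], [S → . L L E], [S → . T], [S → . c E], [T → . c ,] }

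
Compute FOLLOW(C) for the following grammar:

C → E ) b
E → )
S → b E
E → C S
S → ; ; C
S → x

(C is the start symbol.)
{ $, ')', ';', 'b', 'x' }

To compute FOLLOW(C), find every occurrence of C on a right-hand side N → α C β: add FIRST(β) \ {ε}, and if β is empty or nullable also add FOLLOW(N). Iterate to a fixed point.

C is the start symbol, so $ ∈ FOLLOW(C).
In E → C S: C is followed by S, add FIRST(S) \ {ε} = { ';', 'b', 'x' }
In S → ; ; C: C is at the end, add FOLLOW(S)

The FOLLOW sets referred to above (computed the same way, to a fixed point):
  FOLLOW(S) = { ')' }

Taking the union: FOLLOW(C) = { $, ')', ';', 'b', 'x' }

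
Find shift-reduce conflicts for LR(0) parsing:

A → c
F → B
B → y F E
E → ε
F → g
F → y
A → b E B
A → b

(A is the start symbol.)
Yes — I10: [F → y .] vs [B → . y F E]

A shift-reduce conflict occurs when an LR(0) state has both:
  - a complete (reduce) item [A → α .] (dot at the end), and
  - a shift item [B → β . c γ] (dot before a terminal).

Augment with A' → A and build the canonical LR(0) collection (I0 = CLOSURE({[A' → . A]}), then GOTO on every symbol after a dot until no new states appear). It has 12 states:
  I0: { [A → . b E B], [A → . b], [A → . c], [A' → . A] }  — shift
  I1: { [A' → A .] }  — accept
  I2: { [A → b . E B], [A → b .], [E → .] }  — 2 reduces
  I3: { [A → c .] }  — reduce
  I4: { [A → b E . B], [B → . y F E] }  — shift
  I5: { [A → b E B .] }  — reduce
  I6: { [B → . y F E], [B → y . F E], [F → . B], [F → . g], [F → . y] }  — shift
  I7: { [F → B .] }  — reduce
  I8: { [B → y F . E], [E → .] }  — reduce
  I9: { [F → g .] }  — reduce
  I10: { [B → . y F E], [B → y . F E], [F → . B], [F → . g], [F → . y], [F → y .] }  — shift, reduce
  I11: { [B → y F E .] }  — reduce

I10 contains reduce item [F → y .] and shift items [B → . y F E], [F → . g], [F → . y] — shift-reduce conflict.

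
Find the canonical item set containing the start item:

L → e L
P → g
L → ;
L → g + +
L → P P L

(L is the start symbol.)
First, augment the grammar with L' → L
I₀ = CLOSURE({ [L' → . L] }):
  [L' → . L] has the dot before L: add [L → . e L], [L → . ;], [L → . g + +], [L → . P P L]
  [L → . P P L] has the dot before P: add [P → . g]
No further items can be added.

I₀ = { [L → . ;], [L → . P P L], [L → . e L], [L → . g + +], [L' → . L], [P → . g] }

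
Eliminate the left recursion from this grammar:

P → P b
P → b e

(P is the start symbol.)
P → b e P'
P' → b P'
P' → ε

P is directly left-recursive. The standard transformation for
  A → A α₁ | ... | A α_m | β₁ | ... | β_n
is
  A  → β₁ A' | ... | β_n A'
  A' → α₁ A' | ... | α_m A' | ε

P → b e becomes P → b e P'
P → P b becomes P' → b P'
Add P' → ε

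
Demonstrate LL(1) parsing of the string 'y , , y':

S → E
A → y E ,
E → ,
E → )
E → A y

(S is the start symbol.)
Stack is shown with the top on the left.

Stack      Input      Action
----------------------------
S $        y , , y $  output S → E
E $        y , , y $  output E → A y
A y $      y , , y $  output A → y E ,
y E , y $  y , , y $  match 'y'
E , y $    , , y $    output E → ,
, , y $    , , y $    match ','
, y $      , y $      match ','
y $        y $        match 'y'
$          $          accept

The string is accepted.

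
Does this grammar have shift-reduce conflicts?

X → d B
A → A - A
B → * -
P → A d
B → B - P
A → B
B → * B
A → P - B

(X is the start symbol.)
Augment with X' → X and build the canonical LR(0) collection (I0 = CLOSURE({[X' → . X]}), then GOTO on every symbol after a dot until no new states appear). It has 17 states:
  I0: { [X → . d B], [X' → . X] }  — shift
  I1: { [X' → X .] }  — accept
  I2: { [B → . * -], [B → . * B], [B → . B - P], [X → d . B] }  — shift
  I3: { [B → * . -], [B → * . B], [B → . * -], [B → . * B], [B → . B - P] }  — shift
  I4: { [B → B . - P], [X → d B .] }  — shift, reduce
  I5: { [A → . A - A], [A → . B], [A → . P - B], [B → . * -], [B → . * B], [B → . B - P], [B → B - . P], [P → . A d] }  — shift
  I6: { [A → A . - A], [P → A . d] }  — shift
  I7: { [A → B .], [B → B . - P] }  — shift, reduce
  I8: { [A → P . - B], [B → B - P .] }  — shift, reduce
  I9: { [A → P - . B], [B → . * -], [B → . * B], [B → . B - P] }  — shift
  I10: { [A → P - B .], [B → B . - P] }  — shift, reduce
  I11: { [A → . A - A], [A → . B], [A → . P - B], [A → A - . A], [B → . * -], [B → . * B], [B → . B - P], [P → . A d] }  — shift
  I12: { [P → A d .] }  — reduce
  I13: { [A → A - A .], [A → A . - A], [P → A . d] }  — shift, reduce
  I14: { [A → P . - B] }  — shift
  I15: { [B → * - .] }  — reduce
  I16: { [B → * B .], [B → B . - P] }  — shift, reduce

I4 contains reduce item [X → d B .] and shift item [B → B . - P] — shift-reduce conflict.
I7 contains reduce item [A → B .] and shift item [B → B . - P] — shift-reduce conflict.
I8 contains reduce item [B → B - P .] and shift item [A → P . - B] — shift-reduce conflict.
I10 contains reduce item [A → P - B .] and shift item [B → B . - P] — shift-reduce conflict.
I13 contains reduce item [A → A - A .] and shift items [A → A . - A], [P → A . d] — shift-reduce conflict.
I16 contains reduce item [B → * B .] and shift item [B → B . - P] — shift-reduce conflict.

Answer: Yes — I4: [X → d B .] vs [B → B . - P]; I7: [A → B .] vs [B → B . - P]; I8: [B → B - P .] vs [A → P . - B]; I10: [A → P - B .] vs [B → B . - P]; I13: [A → A - A .] vs [A → A . - A]; I16: [B → * B .] vs [B → B . - P]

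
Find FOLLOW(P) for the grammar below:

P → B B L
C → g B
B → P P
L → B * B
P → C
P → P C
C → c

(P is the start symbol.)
P is the start symbol, so $ ∈ FOLLOW(P).
In B → P P: P is followed by P, add FIRST(P) \ {ε} = { 'c', 'g' }
In B → P P: P is at the end, add FOLLOW(B)
In P → P C: P is followed by C, add FIRST(C) \ {ε} = { 'c', 'g' }

The FOLLOW sets referred to above (computed the same way, to a fixed point):
  FOLLOW(B) = { $, '*', 'c', 'g' }

Taking the union: FOLLOW(P) = { $, '*', 'c', 'g' }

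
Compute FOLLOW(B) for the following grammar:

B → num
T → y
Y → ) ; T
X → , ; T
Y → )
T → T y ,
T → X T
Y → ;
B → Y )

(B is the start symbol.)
{ $ }

To compute FOLLOW(B), find every occurrence of B on a right-hand side N → α B β: add FIRST(β) \ {ε}, and if β is empty or nullable also add FOLLOW(N). Iterate to a fixed point.

B is the start symbol, so $ ∈ FOLLOW(B).
B does not occur on any right-hand side.

Taking the union: FOLLOW(B) = { $ }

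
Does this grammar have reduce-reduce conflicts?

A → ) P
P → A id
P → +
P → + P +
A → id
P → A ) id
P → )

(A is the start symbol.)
Augment with A' → A and build the canonical LR(0) collection (I0 = CLOSURE({[A' → . A]}), then GOTO on every symbol after a dot until no new states appear). It has 13 states:
  I0: { [A → . ) P], [A → . id], [A' → . A] }  — shift
  I1: { [A → ) . P], [A → . ) P], [A → . id], [P → . )], [P → . + P +], [P → . +], [P → . A ) id], [P → . A id] }  — shift
  I2: { [A' → A .] }  — accept
  I3: { [A → id .] }  — reduce
  I4: { [A → ) . P], [A → . ) P], [A → . id], [P → ) .], [P → . )], [P → . + P +], [P → . +], [P → . A ) id], [P → . A id] }  — shift, reduce
  I5: { [A → . ) P], [A → . id], [P → + . P +], [P → + .], [P → . )], [P → . + P +], [P → . +], [P → . A ) id], [P → . A id] }  — shift, reduce
  I6: { [P → A . ) id], [P → A . id] }  — shift
  I7: { [A → ) P .] }  — reduce
  I8: { [P → A ) . id] }  — shift
  I9: { [P → A id .] }  — reduce
  I10: { [P → A ) id .] }  — reduce
  I11: { [P → + P . +] }  — shift
  I12: { [P → + P + .] }  — reduce

No state contains more than one complete item.

Answer: No reduce-reduce conflicts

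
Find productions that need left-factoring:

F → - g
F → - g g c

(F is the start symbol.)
Left-factoring is needed when two productions for the same non-terminal
share a common prefix on the right-hand side.

Productions for F:
  F → - g
  F → - g g c

Found common prefix '- g' in productions for F

Answer: Yes, F has productions with common prefix '- g'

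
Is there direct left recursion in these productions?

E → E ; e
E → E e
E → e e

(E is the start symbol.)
Yes, E is left-recursive

Direct left recursion occurs when N → N α for some non-terminal N (the right-hand side begins with the left-hand side itself).

E → E ; e: LEFT RECURSIVE (starts with E)
E → E e: LEFT RECURSIVE (starts with E)
E → e e: starts with e

The grammar has direct left recursion on: E.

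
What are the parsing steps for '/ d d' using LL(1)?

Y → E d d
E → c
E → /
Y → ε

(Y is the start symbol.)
LL(1) parsing maintains a stack (initially the start symbol over $) and the input. At each step: if the stack top is a terminal, match it against the current input token; if it is a non-terminal N, replace it with the RHS of M[N, lookahead] (the unique production whose predict set contains the lookahead).

Stack is shown with the top on the left.

Stack    Input    Action
------------------------
Y $      / d d $  output Y → E d d
E d d $  / d d $  output E → /
/ d d $  / d d $  match '/'
d d $    d d $    match 'd'
d $      d $      match 'd'
$        $        accept

The string is accepted.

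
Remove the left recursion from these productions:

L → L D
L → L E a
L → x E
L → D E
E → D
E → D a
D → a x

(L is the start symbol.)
L → x E L'
L → D E L'
L' → D L'
L' → E a L'
L' → ε
E → D
E → D a
D → a x

L is directly left-recursive. The standard transformation for
  A → A α₁ | ... | A α_m | β₁ | ... | β_n
is
  A  → β₁ A' | ... | β_n A'
  A' → α₁ A' | ... | α_m A' | ε

L → x E becomes L → x E L'
L → D E becomes L → D E L'
L → L D becomes L' → D L'
L → L E a becomes L' → E a L'
Add L' → ε

Productions for other non-terminals are unchanged:
  E → D
  E → D a
  D → a x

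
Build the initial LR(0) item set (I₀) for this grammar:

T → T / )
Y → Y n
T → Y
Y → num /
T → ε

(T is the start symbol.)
First, augment the grammar with T' → T
I₀ = CLOSURE({ [T' → . T] }):
  [T' → . T] has the dot before T: add [T → . T / )], [T → . Y], [T → .]
  [T → . Y] has the dot before Y: add [Y → . Y n], [Y → . num /]
No further items can be added.

I₀ = { [T → . T / )], [T → . Y], [T → .], [T' → . T], [Y → . Y n], [Y → . num /] }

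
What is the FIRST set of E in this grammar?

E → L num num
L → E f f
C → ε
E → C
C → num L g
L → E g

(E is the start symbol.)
To compute FIRST(E), examine every production with E on the left-hand side, reading each right-hand side left to right until a non-nullable symbol is reached.

FIRST sets of the other non-terminals involved (by the same procedure, iterated to a fixed point):
  FIRST(L) = { 'f', 'g', 'num' }
  FIRST(C) = { 'num', ε }

From E → L num num:
  - L is a non-terminal: add FIRST(L) \ {ε} = { 'f', 'g', 'num' }
    L is not nullable, so stop
From E → C:
  - C is a non-terminal: add FIRST(C) \ {ε} = { 'num' }
    C is nullable and nothing follows, so the whole right-hand side can vanish: ε ∈ FIRST(E)

Collecting: FIRST(E) = { 'f', 'g', 'num', ε }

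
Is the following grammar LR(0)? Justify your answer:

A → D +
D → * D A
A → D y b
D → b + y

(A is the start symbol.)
Yes, the grammar is LR(0)

Augment with A' → A and build the canonical LR(0) collection (I0 = CLOSURE({[A' → . A]}), then GOTO on every symbol after a dot until no new states appear). It has 12 states:
  I0: { [A → . D +], [A → . D y b], [A' → . A], [D → . * D A], [D → . b + y] }  — shift
  I1: { [D → * . D A], [D → . * D A], [D → . b + y] }  — shift
  I2: { [A' → A .] }  — accept
  I3: { [A → D . +], [A → D . y b] }  — shift
  I4: { [D → b . + y] }  — shift
  I5: { [D → b + . y] }  — shift
  I6: { [D → b + y .] }  — reduce
  I7: { [A → D + .] }  — reduce
  I8: { [A → D y . b] }  — shift
  I9: { [A → D y b .] }  — reduce
  I10: { [A → . D +], [A → . D y b], [D → * D . A], [D → . * D A], [D → . b + y] }  — shift
  I11: { [D → * D A .] }  — reduce

Every state is either a pure shift/goto state or contains exactly one complete item and nothing to shift — no conflicts. The grammar is LR(0).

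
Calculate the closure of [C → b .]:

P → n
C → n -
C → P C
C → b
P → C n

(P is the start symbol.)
{ [C → b .] }

To compute CLOSURE, for each item [A → α.Bβ] where B is a non-terminal, add [B → .γ] for all productions B → γ; repeat for the newly added items until nothing changes.

Start with: [C → b .]
The dot is at the end, so nothing is added.

CLOSURE = { [C → b .] }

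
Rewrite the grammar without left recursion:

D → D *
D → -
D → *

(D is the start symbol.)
D is directly left-recursive. The standard transformation for
  A → A α₁ | ... | A α_m | β₁ | ... | β_n
is
  A  → β₁ A' | ... | β_n A'
  A' → α₁ A' | ... | α_m A' | ε

D → - becomes D → - D'
D → * becomes D → * D'
D → D * becomes D' → * D'
Add D' → ε

Resulting grammar:
D → - D'
D → * D'
D' → * D'
D' → ε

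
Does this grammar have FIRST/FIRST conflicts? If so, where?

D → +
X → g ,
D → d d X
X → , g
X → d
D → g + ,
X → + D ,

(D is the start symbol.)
A FIRST/FIRST conflict occurs when two productions N → α and N → β for the same non-terminal have FIRST(α) ∩ FIRST(β) ≠ ∅ (with ε ∈ FIRST of a nullable right-hand side, so two nullable alternatives also conflict).

Productions for D:
  D → +: FIRST = { '+' }
  D → d d X: FIRST = { 'd' }
  D → g + ,: FIRST = { 'g' }
Productions for X:
  X → g ,: FIRST = { 'g' }
  X → , g: FIRST = { ',' }
  X → d: FIRST = { 'd' }
  X → + D ,: FIRST = { '+' }

All alternatives of each non-terminal have pairwise disjoint FIRST sets.

Answer: No FIRST/FIRST conflicts.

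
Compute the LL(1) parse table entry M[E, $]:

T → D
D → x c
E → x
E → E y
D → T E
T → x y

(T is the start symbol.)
Empty (error entry)

To find M[E, $], we find productions for E where $ is in the predict set (PREDICT(N → α) = (FIRST(α) \ {ε}) ∪ (FOLLOW(N) if α ⇒* ε)).

Relevant sets:
  FIRST(E) = { 'x' }

E → x: PREDICT = { 'x' }
E → E y: PREDICT = { 'x' }

M[E, $] is empty (no production applies)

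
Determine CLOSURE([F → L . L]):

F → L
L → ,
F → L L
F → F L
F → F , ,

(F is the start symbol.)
To compute CLOSURE, for each item [A → α.Bβ] where B is a non-terminal, add [B → .γ] for all productions B → γ; repeat for the newly added items until nothing changes.

Start with: [F → L . L]
  [F → L . L] has the dot before L: add [L → . ,]
No further items can be added.

CLOSURE = { [F → L . L], [L → . ,] }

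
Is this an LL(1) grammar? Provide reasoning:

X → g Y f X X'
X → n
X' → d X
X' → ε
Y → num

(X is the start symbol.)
No. Predict set conflict for X': { 'd' }

A grammar is LL(1) if for each non-terminal N with multiple productions, the predict sets of those productions are pairwise disjoint, where PREDICT(N → α) = (FIRST(α) \ {ε}) ∪ (FOLLOW(N) if α ⇒* ε).

Relevant sets:
  FOLLOW(X') = { $, 'd' }

For X:
  PREDICT(X → g Y f X X') = { 'g' }
  PREDICT(X → n) = { 'n' }
For X':
  PREDICT(X' → d X) = { 'd' }
  PREDICT(X' → ε) = { $, 'd' }
Y has a single production, so nothing to check there.

Conflict found: Predict set conflict for X': { 'd' }
The grammar is NOT LL(1).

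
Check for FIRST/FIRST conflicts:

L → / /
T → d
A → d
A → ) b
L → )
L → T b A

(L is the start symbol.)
A FIRST/FIRST conflict occurs when two productions N → α and N → β for the same non-terminal have FIRST(α) ∩ FIRST(β) ≠ ∅ (with ε ∈ FIRST of a nullable right-hand side, so two nullable alternatives also conflict).

FIRST sets of the non-terminals at (or reachable through a nullable prefix from) the front of some alternative:
  FIRST(T) = { 'd' }

Productions for L:
  L → / /: FIRST = { '/' }
  L → ): FIRST = { ')' }
  L → T b A: FIRST = { 'd' }
Productions for A:
  A → d: FIRST = { 'd' }
  A → ) b: FIRST = { ')' }
T has only one production, so no FIRST/FIRST conflict is possible there.

All alternatives of each non-terminal have pairwise disjoint FIRST sets.

Answer: No FIRST/FIRST conflicts.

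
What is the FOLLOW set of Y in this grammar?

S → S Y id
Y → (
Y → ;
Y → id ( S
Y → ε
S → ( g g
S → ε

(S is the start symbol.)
To compute FOLLOW(Y), find every occurrence of Y on a right-hand side N → α Y β: add FIRST(β) \ {ε}, and if β is empty or nullable also add FOLLOW(N). Iterate to a fixed point.

In S → S Y id: Y is followed by id, add FIRST(id) \ {ε} = { 'id' }

Taking the union: FOLLOW(Y) = { 'id' }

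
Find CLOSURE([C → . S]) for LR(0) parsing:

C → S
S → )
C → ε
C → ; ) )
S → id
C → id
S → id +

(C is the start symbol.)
To compute CLOSURE, for each item [A → α.Bβ] where B is a non-terminal, add [B → .γ] for all productions B → γ; repeat for the newly added items until nothing changes.

Start with: [C → . S]
  [C → . S] has the dot before S: add [S → . )], [S → . id], [S → . id +]
No further items can be added.

CLOSURE = { [C → . S], [S → . )], [S → . id +], [S → . id] }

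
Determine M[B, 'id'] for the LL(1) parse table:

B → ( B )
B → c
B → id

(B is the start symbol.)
To find M[B, 'id'], we find productions for B where 'id' is in the predict set (PREDICT(N → α) = (FIRST(α) \ {ε}) ∪ (FOLLOW(N) if α ⇒* ε)).

B → ( B ): PREDICT = { '(' }
B → c: PREDICT = { 'c' }
B → id: PREDICT = { 'id' }
  'id' is in predict set, so this production goes in M[B, 'id']

M[B, 'id'] = B → id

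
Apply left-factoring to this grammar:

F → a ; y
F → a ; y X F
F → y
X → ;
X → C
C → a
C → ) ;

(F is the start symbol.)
F → a ; y F'
F' → ε
F' → X F
F → y
X → ;
X → C
C → a
C → ) ;

Left-factoring transforms A → αβ₁ | αβ₂ into A → αA' and A' → β₁ | β₂
(α is the longest common prefix among the alternatives). Repeat until
no nonterminal has two alternatives with a common prefix.

Round 1: F has alternatives sharing prefix 'a ; y'. Introduce F': F → a ; y F'
  Add: F' → ε
  Add: F' → X F

No remaining common prefixes — done.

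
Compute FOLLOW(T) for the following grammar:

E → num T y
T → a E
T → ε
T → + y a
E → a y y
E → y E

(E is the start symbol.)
To compute FOLLOW(T), find every occurrence of T on a right-hand side N → α T β: add FIRST(β) \ {ε}, and if β is empty or nullable also add FOLLOW(N). Iterate to a fixed point.

In E → num T y: T is followed by y, add FIRST(y) \ {ε} = { 'y' }

Taking the union: FOLLOW(T) = { 'y' }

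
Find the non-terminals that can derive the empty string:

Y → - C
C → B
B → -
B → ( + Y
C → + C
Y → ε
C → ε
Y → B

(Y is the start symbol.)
{ 'C', 'Y' }

A non-terminal is nullable if it can derive ε (the empty string): either it has an ε-production, or it has a production whose right-hand side consists entirely of nullable non-terminals.

ε-productions: Y → ε, C → ε
So Y, C are immediately nullable.
No further non-terminal can be added: every production for the remaining non-terminals contains a terminal or a non-nullable non-terminal.
Nullable = { 'C', 'Y' }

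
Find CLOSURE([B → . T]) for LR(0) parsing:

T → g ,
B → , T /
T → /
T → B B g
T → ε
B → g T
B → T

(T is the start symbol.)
{ [B → . , T /], [B → . T], [B → . g T], [T → . /], [T → . B B g], [T → . g ,], [T → .] }

To compute CLOSURE, for each item [A → α.Bβ] where B is a non-terminal, add [B → .γ] for all productions B → γ; repeat for the newly added items until nothing changes.

Start with: [B → . T]
  [B → . T] has the dot before T: add [T → . g ,], [T → . /], [T → . B B g], [T → .]
  [T → . B B g] has the dot before B: add [B → . , T /], [B → . g T]
No further items can be added.

CLOSURE = { [B → . , T /], [B → . T], [B → . g T], [T → . /], [T → . B B g], [T → . g ,], [T → .] }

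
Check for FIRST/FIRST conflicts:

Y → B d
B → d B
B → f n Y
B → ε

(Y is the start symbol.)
A FIRST/FIRST conflict occurs when two productions N → α and N → β for the same non-terminal have FIRST(α) ∩ FIRST(β) ≠ ∅ (with ε ∈ FIRST of a nullable right-hand side, so two nullable alternatives also conflict).

Productions for B:
  B → d B: FIRST = { 'd' }
  B → f n Y: FIRST = { 'f' }
  B → ε: FIRST = { ε }
Y has only one production, so no FIRST/FIRST conflict is possible there.

All alternatives of each non-terminal have pairwise disjoint FIRST sets.

Answer: No FIRST/FIRST conflicts.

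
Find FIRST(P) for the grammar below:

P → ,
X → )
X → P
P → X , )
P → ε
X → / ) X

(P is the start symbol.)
To compute FIRST(P), examine every production with P on the left-hand side, reading each right-hand side left to right until a non-nullable symbol is reached.

FIRST sets of the other non-terminals involved (by the same procedure, iterated to a fixed point):
  FIRST(X) = { ')', ',', '/', ε }

From P → ,:
  - ',' is a terminal: add ',' and stop
From P → X , ):
  - X is a non-terminal: add FIRST(X) \ {ε} = { ')', ',', '/' }
    X is nullable, so continue to the next symbol
  - ',' is a terminal: add ',' and stop
From P → ε:
  - ε-production, so ε ∈ FIRST(P)

Collecting: FIRST(P) = { ')', ',', '/', ε }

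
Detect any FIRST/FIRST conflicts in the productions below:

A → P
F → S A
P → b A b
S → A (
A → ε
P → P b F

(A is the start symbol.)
Yes. P → b A b / P → P b F on { 'b' }

FIRST sets of the non-terminals at (or reachable through a nullable prefix from) the front of some alternative:
  FIRST(P) = { 'b' }

Productions for A:
  A → P: FIRST = { 'b' }
  A → ε: FIRST = { ε }
Productions for P:
  P → b A b: FIRST = { 'b' }
  P → P b F: FIRST = { 'b' }
F, S have only one production, so no FIRST/FIRST conflict is possible there.

Conflict for P: P → b A b and P → P b F
  Overlap: { 'b' }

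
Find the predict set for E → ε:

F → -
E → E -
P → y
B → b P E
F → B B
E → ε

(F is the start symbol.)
{ $, '-', 'b' }

PREDICT(E → ε) = (FIRST(RHS) \ {ε}) ∪ (FOLLOW(E) if ε ∈ FIRST(RHS), i.e. RHS ⇒* ε)
The right-hand side is ε (FIRST(ε) = { ε }), so the predict set is FOLLOW(E) = { $, '-', 'b' }
PREDICT(E → ε) = { $, '-', 'b' }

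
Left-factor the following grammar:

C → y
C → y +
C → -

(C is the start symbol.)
C → y C'
C' → ε
C' → +
C → -

Left-factoring transforms A → αβ₁ | αβ₂ into A → αA' and A' → β₁ | β₂
(α is the longest common prefix among the alternatives). Repeat until
no nonterminal has two alternatives with a common prefix.

Round 1: C has alternatives sharing prefix 'y'. Introduce C': C → y C'
  Add: C' → ε
  Add: C' → +

No remaining common prefixes — done.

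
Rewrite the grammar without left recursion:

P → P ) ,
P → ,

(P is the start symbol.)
P is directly left-recursive. The standard transformation for
  A → A α₁ | ... | A α_m | β₁ | ... | β_n
is
  A  → β₁ A' | ... | β_n A'
  A' → α₁ A' | ... | α_m A' | ε

P → , becomes P → , P'
P → P ) , becomes P' → ) , P'
Add P' → ε

Resulting grammar:
P → , P'
P' → ) , P'
P' → ε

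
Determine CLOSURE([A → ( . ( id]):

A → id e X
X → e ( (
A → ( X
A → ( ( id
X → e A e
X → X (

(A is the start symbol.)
{ [A → ( . ( id] }

Start with: [A → ( . ( id]
The dot precedes the terminal '(', so nothing is added.

CLOSURE = { [A → ( . ( id] }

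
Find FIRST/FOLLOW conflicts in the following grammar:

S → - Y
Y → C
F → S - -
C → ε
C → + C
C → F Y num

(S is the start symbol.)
Yes. C → F Y num with FOLLOW(C) on { '-' }

A FIRST/FOLLOW conflict occurs when a non-terminal N has a nullable alternative N → β (β ⇒* ε) and another alternative N → α with FIRST(α) ∩ FOLLOW(N) ≠ ∅: on such a lookahead the parser cannot decide between expanding α and letting N vanish via β.

Nullable non-terminals: C, Y.
FIRST sets used below: FIRST(F) = { '-' }

C: nullable alternative(s) C → ε; FOLLOW(C) = { $, '-', 'num' }
  C → ε: FIRST \ {ε} = { } — this is the only nullable alternative, skip
  C → + C: FIRST \ {ε} = { '+' } — disjoint from FOLLOW(C)
  C → F Y num: FIRST \ {ε} = { '-' } — overlaps FOLLOW(C) on { '-' }: CONFLICT
Y has a nullable alternative but only one production, so nothing to check.

F, S have no nullable alternative, so no FIRST/FOLLOW check is needed there.

So the grammar has 1 FIRST/FOLLOW conflict (marked CONFLICT above).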